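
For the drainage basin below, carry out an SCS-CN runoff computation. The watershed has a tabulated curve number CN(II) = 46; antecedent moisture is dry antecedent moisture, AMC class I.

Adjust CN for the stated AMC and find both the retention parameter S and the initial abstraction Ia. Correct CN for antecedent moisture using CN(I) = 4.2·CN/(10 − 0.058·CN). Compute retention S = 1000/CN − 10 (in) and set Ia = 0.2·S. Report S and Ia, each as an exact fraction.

Dry (AMC I): CN(I) = 4.2·46/(10 − 0.058·46) = (966/5)/(1833/250) = 16100/611 ≈ 26.350
Retention S: 1000/CN − 10 with CN=26.350 → S = 4500/161 ≈ 27.950 in
Ia = 0.2·(4500/161) = 900/161 in ≈ 5.590 in

S = 4500/161 in ≈ 27.950 in; Ia = 900/161 in ≈ 5.590 in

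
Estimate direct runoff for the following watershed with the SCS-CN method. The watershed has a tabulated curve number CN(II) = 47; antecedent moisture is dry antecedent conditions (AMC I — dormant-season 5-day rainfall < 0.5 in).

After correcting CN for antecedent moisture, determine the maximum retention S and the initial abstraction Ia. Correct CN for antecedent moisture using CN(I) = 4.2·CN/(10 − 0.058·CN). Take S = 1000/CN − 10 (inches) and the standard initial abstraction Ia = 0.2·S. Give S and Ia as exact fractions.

Adjust CN=47 to AMC I: 4.2·47/(10 − 0.058·47) → (987/5) ÷ (3637/500) = 98700/3637 ≈ 27.138
S = 1000/(98700/3637) − 10 = 26500/987 in ≈ 26.849 in
Ia = 0.2S: 0.2·26.849 = 5.370 in (exactly 5300/987)

S = 26500/987 in ≈ 26.849 in; Ia = 5300/987 in ≈ 5.370 in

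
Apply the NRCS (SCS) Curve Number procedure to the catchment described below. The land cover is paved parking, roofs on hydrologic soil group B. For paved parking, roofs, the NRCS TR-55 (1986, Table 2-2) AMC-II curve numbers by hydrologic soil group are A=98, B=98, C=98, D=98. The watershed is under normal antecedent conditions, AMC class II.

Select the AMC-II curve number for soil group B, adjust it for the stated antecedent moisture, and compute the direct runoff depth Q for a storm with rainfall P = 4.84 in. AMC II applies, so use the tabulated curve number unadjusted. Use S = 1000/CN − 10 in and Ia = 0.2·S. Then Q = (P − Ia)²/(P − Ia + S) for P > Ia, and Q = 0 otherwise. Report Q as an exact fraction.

NRCS table: paved parking, roofs, soil group B → CN(II) = 98
Average conditions: CN = 98 (no AMC adjustment).
S = 1000/98 − 10 = 10/49 in ≈ 0.204 in
Initial abstraction Ia = S/5 = (10/49)/5 = 2/49 ≈ 0.041 in
Excess rainfall: 4.840 − 0.041 = 4.799 in; P > Ia so Q > 0
Q = (5879/1225)²/((5879/1225) + 10/49) = (34562641/1500625)/(6129/1225) = 34562641/7508025 in ≈ 4.603 in

Q = 34562641/7508025 in ≈ 4.603 in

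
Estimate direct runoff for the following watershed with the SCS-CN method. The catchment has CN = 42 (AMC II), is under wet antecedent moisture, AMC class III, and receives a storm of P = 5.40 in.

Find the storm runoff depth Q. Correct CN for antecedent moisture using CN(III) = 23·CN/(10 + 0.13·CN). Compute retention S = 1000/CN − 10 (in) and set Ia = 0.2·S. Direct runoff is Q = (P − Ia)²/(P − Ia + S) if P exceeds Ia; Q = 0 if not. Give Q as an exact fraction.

Q = 102839881/59508015 in ≈ 1.728 in

CN(III) from CN(II)=42: (23·42)/(10 + 0.13·42) = 48300/773 ≈ 62.484
Max retention: S = 1000/(48300/773) − 10 = 2900/483 in (≈ 6.004 in)
Ia = 0.2·(2900/483) = 580/483 in ≈ 1.201 in
Since P=5.400 > Ia=1.201: effective rainfall P−Ia = 10141/2415 in
Q = (10141/2415)²/((10141/2415) + 2900/483) = (102839881/5832225)/(24641/2415) = 102839881/59508015 in ≈ 1.728 in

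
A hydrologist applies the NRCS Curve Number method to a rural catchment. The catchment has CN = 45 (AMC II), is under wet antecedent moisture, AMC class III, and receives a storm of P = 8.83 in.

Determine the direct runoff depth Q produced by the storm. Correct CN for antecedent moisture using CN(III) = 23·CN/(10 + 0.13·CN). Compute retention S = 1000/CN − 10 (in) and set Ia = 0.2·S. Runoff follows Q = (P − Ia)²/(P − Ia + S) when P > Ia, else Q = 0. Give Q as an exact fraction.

Q = 25850529961/5605166700 in ≈ 4.612 in

Wet (AMC III): CN(III) = 23·45/(10 + 0.13·45) = 1035/(317/20) = 20700/317 ≈ 65.300
Retention S: 1000/CN − 10 with CN=65.300 → S = 1100/207 ≈ 5.314 in
Ia = 0.2·(1100/207) = 220/207 in ≈ 1.063 in
P − Ia = 8.830 − 1.063 = 160781/20700 ≈ 7.767 in (> 0, runoff occurs)
Q = (160781/20700)²/((160781/20700) + 1100/207) = (25850529961/428490000)/(270781/20700) = 25850529961/5605166700 in ≈ 4.612 in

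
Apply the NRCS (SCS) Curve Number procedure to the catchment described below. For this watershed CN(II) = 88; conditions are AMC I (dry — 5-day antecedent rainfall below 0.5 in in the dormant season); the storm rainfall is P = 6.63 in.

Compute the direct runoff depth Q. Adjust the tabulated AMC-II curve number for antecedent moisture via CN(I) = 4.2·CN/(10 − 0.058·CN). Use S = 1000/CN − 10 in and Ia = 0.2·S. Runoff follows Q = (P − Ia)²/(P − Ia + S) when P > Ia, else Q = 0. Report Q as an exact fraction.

Dry (AMC I): CN(I) = 4.2·88/(10 − 0.058·88) = (1848/5)/(612/125) = 3850/51 ≈ 75.490
S = 1000/(3850/51) − 10 = 250/77 in ≈ 3.247 in
Initial abstraction Ia = S/5 = (250/77)/5 = 50/77 ≈ 0.649 in
Excess rainfall: 6.630 − 0.649 = 5.981 in; P > Ia so Q > 0
Q = (46051/7700)²/((46051/7700) + 250/77) = (2120694601/59290000)/(71051/7700) = 2120694601/547092700 in ≈ 3.876 in

Q = 2120694601/547092700 in ≈ 3.876 in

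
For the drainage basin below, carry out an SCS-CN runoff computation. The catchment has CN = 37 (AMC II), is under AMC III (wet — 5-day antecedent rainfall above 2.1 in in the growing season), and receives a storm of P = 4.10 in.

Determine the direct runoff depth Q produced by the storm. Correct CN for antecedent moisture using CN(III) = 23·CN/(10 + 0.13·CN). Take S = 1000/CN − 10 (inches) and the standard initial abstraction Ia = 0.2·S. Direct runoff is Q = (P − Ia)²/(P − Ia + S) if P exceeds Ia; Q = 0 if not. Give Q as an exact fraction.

Wet (AMC III): CN(III) = 23·37/(10 + 0.13·37) = 851/(1481/100) = 85100/1481 ≈ 57.461
Retention S: 1000/CN − 10 with CN=57.461 → S = 6300/851 ≈ 7.403 in
Initial abstraction Ia = S/5 = (6300/851)/5 = 1260/851 ≈ 1.481 in
Excess rainfall: 4.100 − 1.481 = 2.619 in; P > Ia so Q > 0
Q = (22291/8510)²/((22291/8510) + 6300/851) = (496888681/72420100)/(85291/8510) = 496888681/725826410 in ≈ 0.685 in

Q = 496888681/725826410 in ≈ 0.685 in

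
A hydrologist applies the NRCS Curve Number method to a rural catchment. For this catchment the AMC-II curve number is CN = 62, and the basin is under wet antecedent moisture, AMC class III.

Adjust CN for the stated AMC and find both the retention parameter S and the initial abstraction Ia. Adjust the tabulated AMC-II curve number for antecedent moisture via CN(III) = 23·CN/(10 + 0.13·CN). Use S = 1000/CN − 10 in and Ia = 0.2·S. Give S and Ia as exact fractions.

S = 1900/713 in ≈ 2.665 in; Ia = 380/713 in ≈ 0.533 in

Wet (AMC III): CN(III) = 23·62/(10 + 0.13·62) = 1426/(903/50) = 71300/903 ≈ 78.959
S = 1000/(71300/903) − 10 = 1900/713 in ≈ 2.665 in
Ia = 0.2·(1900/713) = 380/713 in ≈ 0.533 in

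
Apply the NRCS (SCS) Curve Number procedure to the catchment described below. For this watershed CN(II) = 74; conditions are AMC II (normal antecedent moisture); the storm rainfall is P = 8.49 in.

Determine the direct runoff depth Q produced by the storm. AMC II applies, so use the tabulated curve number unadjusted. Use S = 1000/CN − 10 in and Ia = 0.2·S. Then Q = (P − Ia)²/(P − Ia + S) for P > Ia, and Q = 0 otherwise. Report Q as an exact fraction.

Average conditions: CN = 74 (no AMC adjustment).
Retention S: 1000/CN − 10 with CN=74.000 → S = 130/37 ≈ 3.514 in
Ia = 0.2S: 0.2·3.514 = 0.703 in (exactly 26/37)
Since P=8.490 > Ia=0.703: effective rainfall P−Ia = 28813/3700 in
Q = (28813/3700)²/((28813/3700) + 130/37) = (830188969/13690000)/(41813/3700) = 830188969/154708100 in ≈ 5.366 in

Q = 830188969/154708100 in ≈ 5.366 in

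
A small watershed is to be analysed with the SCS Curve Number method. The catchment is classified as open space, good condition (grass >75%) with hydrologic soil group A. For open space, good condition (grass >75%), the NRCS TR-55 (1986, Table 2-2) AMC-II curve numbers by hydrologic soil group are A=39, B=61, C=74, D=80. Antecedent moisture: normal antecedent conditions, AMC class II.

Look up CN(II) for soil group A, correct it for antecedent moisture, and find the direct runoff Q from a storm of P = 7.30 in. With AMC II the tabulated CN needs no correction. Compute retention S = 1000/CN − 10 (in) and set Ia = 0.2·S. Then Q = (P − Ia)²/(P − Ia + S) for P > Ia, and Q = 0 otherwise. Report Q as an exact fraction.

Q = 2647129/3013530 in ≈ 0.878 in

NRCS table: open space, good condition (grass >75%), soil group A → CN(II) = 39
Average conditions: CN = 39 (no AMC adjustment).
S = 1000/39 − 10 = 610/39 in ≈ 15.641 in
Ia = 0.2S: 0.2·15.641 = 3.128 in (exactly 122/39)
P − Ia = 7.300 − 3.128 = 1627/390 ≈ 4.172 in (> 0, runoff occurs)
Q = (1627/390)²/((1627/390) + 610/39) = (2647129/152100)/(7727/390) = 2647129/3013530 in ≈ 0.878 in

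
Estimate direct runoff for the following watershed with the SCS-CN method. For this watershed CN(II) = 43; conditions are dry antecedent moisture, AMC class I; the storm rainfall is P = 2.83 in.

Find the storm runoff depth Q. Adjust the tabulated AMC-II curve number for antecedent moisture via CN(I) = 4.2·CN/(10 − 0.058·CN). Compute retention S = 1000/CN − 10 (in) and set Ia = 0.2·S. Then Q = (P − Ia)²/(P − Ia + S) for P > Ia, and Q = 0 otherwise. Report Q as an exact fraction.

Adjust CN=43 to AMC I: 4.2·43/(10 − 0.058·43) → (903/5) ÷ (3753/500) = 30100/1251 ≈ 24.061
Max retention: S = 1000/(30100/1251) − 10 = 9500/301 in (≈ 31.561 in)
Ia = 0.2·(9500/301) = 1900/301 in ≈ 6.312 in
P = 2.830 ≤ Ia = 6.312 in: entire storm abstracted, Q = 0.

Q = 0 in ≈ 0.000 in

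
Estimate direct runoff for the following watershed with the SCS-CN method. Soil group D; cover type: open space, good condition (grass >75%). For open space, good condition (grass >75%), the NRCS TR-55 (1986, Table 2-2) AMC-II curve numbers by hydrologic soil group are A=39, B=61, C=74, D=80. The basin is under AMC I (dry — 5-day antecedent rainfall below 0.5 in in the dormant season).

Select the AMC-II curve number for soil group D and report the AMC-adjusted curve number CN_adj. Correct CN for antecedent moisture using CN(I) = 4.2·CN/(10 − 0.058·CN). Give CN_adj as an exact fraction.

NRCS table: open space, good condition (grass >75%), soil group D → CN(II) = 80
Adjust CN=80 to AMC I: 4.2·80/(10 − 0.058·80) → 336 ÷ (134/25) = 4200/67 ≈ 62.687

CN_adj = 4200/67 ≈ 62.687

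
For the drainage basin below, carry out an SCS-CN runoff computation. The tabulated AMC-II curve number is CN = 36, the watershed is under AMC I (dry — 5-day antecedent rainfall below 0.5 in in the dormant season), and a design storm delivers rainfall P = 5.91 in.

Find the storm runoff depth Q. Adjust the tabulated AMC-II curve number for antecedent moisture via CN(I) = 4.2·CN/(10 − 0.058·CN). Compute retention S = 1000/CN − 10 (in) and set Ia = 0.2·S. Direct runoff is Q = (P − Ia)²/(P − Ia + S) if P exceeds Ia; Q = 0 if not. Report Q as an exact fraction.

Q = 0 in ≈ 0.000 in

Dry (AMC I): CN(I) = 4.2·36/(10 − 0.058·36) = (756/5)/(989/125) = 18900/989 ≈ 19.110
Retention S: 1000/CN − 10 with CN=19.110 → S = 8000/189 ≈ 42.328 in
Ia = 0.2S: 0.2·42.328 = 8.466 in (exactly 1600/189)
P = 5.910 ≤ Ia = 8.466 in: entire storm abstracted, Q = 0.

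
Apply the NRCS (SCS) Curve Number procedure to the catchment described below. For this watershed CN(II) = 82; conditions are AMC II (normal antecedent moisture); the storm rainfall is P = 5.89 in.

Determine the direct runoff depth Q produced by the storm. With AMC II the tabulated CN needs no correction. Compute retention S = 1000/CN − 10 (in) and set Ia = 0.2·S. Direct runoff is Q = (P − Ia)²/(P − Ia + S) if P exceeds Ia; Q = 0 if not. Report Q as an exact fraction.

CN(II) = 82; AMC II needs no correction.
Retention S: 1000/CN − 10 with CN=82.000 → S = 90/41 ≈ 2.195 in
Ia = 0.2S: 0.2·2.195 = 0.439 in (exactly 18/41)
P − Ia = 5.890 − 0.439 = 22349/4100 ≈ 5.451 in (> 0, runoff occurs)
Runoff Q = (P−Ia)²/(P−Ia+S) = (5.451)²/(5.451+2.195) = 499477801/128530900 ≈ 3.886 in

Q = 499477801/128530900 in ≈ 3.886 in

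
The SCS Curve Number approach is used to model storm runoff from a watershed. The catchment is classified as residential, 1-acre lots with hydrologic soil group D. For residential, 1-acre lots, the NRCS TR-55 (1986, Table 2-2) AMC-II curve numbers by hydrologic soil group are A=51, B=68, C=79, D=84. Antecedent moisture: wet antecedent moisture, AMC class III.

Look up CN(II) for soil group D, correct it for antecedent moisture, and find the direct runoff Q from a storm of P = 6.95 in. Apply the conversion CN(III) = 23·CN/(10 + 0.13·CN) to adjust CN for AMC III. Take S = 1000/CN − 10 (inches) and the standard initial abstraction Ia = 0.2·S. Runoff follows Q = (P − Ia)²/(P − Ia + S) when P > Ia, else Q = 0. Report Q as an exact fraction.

NRCS table: residential, 1-acre lots, soil group D → CN(II) = 84
CN(III) from CN(II)=84: (23·84)/(10 + 0.13·84) = 48300/523 ≈ 92.352
S = 1000/(48300/523) − 10 = 400/483 in ≈ 0.828 in
Ia = 0.2·(400/483) = 80/483 in ≈ 0.166 in
Since P=6.950 > Ia=0.166: effective rainfall P−Ia = 65537/9660 in
Runoff Q = (P−Ia)²/(P−Ia+S) = (6.784)²/(6.784+0.828) = 4295098369/710367420 ≈ 6.046 in

Q = 4295098369/710367420 in ≈ 6.046 in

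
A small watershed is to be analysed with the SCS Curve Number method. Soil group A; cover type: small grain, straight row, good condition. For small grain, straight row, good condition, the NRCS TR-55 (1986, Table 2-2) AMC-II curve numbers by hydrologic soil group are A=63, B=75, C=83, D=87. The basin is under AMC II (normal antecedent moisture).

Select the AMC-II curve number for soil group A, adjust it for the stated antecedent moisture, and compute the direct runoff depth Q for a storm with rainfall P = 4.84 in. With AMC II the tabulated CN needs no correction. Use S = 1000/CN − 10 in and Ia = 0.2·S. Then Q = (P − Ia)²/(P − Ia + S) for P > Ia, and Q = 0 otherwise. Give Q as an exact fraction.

Q = 33327529/23661225 in ≈ 1.409 in

NRCS table: small grain, straight row, good condition, soil group A → CN(II) = 63
AMC II — tabulated CN = 63 applies directly.
S = 1000/63 − 10 = 370/63 in ≈ 5.873 in
Ia = 0.2S: 0.2·5.873 = 1.175 in (exactly 74/63)
P − Ia = 4.840 − 1.175 = 5773/1575 ≈ 3.665 in (> 0, runoff occurs)
Q: (5773/1575)² ÷ (15023/1575) = 33327529/23661225 in (≈ 1.409 in)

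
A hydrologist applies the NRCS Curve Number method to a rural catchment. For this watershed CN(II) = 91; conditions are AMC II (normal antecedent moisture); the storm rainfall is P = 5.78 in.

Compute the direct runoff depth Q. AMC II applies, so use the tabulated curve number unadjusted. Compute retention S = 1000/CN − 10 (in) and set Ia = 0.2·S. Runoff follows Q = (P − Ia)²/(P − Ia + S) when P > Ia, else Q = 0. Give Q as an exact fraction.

AMC II — tabulated CN = 91 applies directly.
Max retention: S = 1000/91 − 10 = 90/91 in (≈ 0.989 in)
Initial abstraction Ia = S/5 = (90/91)/5 = 18/91 ≈ 0.198 in
P − Ia = 5.780 − 0.198 = 25399/4550 ≈ 5.582 in (> 0, runoff occurs)
Q: (25399/4550)² ÷ (29899/4550) = 645109201/136040450 in (≈ 4.742 in)

Q = 645109201/136040450 in ≈ 4.742 in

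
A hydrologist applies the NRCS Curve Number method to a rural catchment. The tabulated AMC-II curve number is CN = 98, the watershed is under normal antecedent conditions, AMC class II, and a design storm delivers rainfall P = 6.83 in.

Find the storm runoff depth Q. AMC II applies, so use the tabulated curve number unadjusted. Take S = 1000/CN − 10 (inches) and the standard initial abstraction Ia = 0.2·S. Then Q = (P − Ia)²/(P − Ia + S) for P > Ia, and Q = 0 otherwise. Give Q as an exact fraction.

Average conditions: CN = 98 (no AMC adjustment).
S = 1000/98 − 10 = 10/49 in ≈ 0.204 in
Ia = 0.2S: 0.2·0.204 = 0.041 in (exactly 2/49)
Since P=6.830 > Ia=0.041: effective rainfall P−Ia = 33267/4900 in
Q: (33267/4900)² ÷ (34267/4900) = 1106693289/167908300 in (≈ 6.591 in)

Q = 1106693289/167908300 in ≈ 6.591 in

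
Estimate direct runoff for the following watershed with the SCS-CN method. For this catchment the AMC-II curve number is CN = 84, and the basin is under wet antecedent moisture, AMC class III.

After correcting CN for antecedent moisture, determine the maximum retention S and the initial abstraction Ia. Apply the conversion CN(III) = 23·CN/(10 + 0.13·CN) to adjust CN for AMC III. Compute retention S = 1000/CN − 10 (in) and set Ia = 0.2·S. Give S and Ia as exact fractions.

Adjust CN=84 to AMC III: 23·84/(10 + 0.13·84) → 1932 ÷ (523/25) = 48300/523 ≈ 92.352
Max retention: S = 1000/(48300/523) − 10 = 400/483 in (≈ 0.828 in)
Initial abstraction Ia = S/5 = (400/483)/5 = 80/483 ≈ 0.166 in

S = 400/483 in ≈ 0.828 in; Ia = 80/483 in ≈ 0.166 in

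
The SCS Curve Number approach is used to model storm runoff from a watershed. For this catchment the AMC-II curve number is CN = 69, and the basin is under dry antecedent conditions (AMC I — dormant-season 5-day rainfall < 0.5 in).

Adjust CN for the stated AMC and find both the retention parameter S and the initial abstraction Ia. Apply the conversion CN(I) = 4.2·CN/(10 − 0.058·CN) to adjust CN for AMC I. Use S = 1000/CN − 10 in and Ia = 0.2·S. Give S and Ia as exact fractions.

S = 15500/1449 in ≈ 10.697 in; Ia = 3100/1449 in ≈ 2.139 in

Adjust CN=69 to AMC I: 4.2·69/(10 − 0.058·69) → (1449/5) ÷ (2999/500) = 144900/2999 ≈ 48.316
Retention S: 1000/CN − 10 with CN=48.316 → S = 15500/1449 ≈ 10.697 in
Ia = 0.2·(15500/1449) = 3100/1449 in ≈ 2.139 in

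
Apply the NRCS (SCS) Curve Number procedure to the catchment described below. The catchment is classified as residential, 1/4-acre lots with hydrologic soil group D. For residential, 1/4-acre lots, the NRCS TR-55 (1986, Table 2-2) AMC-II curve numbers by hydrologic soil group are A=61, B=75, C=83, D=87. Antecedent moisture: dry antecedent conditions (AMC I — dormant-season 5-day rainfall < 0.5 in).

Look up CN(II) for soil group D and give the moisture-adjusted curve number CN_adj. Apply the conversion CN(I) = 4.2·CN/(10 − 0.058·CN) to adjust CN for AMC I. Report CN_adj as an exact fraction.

CN_adj = 182700/2477 ≈ 73.759

NRCS table: residential, 1/4-acre lots, soil group D → CN(II) = 87
Dry (AMC I): CN(I) = 4.2·87/(10 − 0.058·87) = (1827/5)/(2477/500) = 182700/2477 ≈ 73.759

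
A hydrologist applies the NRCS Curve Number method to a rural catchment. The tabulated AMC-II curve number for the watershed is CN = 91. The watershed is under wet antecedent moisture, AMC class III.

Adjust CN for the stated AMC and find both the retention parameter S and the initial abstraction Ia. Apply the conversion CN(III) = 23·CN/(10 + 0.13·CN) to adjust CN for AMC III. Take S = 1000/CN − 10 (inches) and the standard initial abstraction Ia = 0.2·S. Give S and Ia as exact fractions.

S = 900/2093 in ≈ 0.430 in; Ia = 180/2093 in ≈ 0.086 in

Adjust CN=91 to AMC III: 23·91/(10 + 0.13·91) → 2093 ÷ (2183/100) = 209300/2183 ≈ 95.877
Retention S: 1000/CN − 10 with CN=95.877 → S = 900/2093 ≈ 0.430 in
Ia = 0.2S: 0.2·0.430 = 0.086 in (exactly 180/2093)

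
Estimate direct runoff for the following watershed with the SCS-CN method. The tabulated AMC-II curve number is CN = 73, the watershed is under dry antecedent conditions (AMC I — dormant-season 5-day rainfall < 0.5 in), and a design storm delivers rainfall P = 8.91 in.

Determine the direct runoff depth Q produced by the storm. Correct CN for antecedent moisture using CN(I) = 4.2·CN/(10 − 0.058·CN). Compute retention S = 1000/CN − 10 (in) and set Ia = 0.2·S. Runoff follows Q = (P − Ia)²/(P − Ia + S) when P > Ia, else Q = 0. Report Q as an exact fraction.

Adjust CN=73 to AMC I: 4.2·73/(10 − 0.058·73) → (1533/5) ÷ (2883/500) = 51100/961 ≈ 53.174
S = 1000/(51100/961) − 10 = 4500/511 in ≈ 8.806 in
Ia = 0.2S: 0.2·8.806 = 1.761 in (exactly 900/511)
Since P=8.910 > Ia=1.761: effective rainfall P−Ia = 365301/51100 in
Q = (365301/51100)²/((365301/51100) + 4500/511) = (133444820601/2611210000)/(815301/51100) = 14827202289/4629097900 in ≈ 3.203 in

Q = 14827202289/4629097900 in ≈ 3.203 in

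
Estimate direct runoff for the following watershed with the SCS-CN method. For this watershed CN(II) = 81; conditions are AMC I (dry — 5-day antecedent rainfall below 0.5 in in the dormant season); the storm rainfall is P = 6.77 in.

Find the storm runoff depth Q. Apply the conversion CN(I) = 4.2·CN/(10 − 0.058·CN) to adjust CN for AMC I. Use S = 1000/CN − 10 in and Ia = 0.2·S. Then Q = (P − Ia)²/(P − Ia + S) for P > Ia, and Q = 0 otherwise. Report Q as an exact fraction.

Q = 924630326929/325159247700 in ≈ 2.844 in

CN(I) from CN(II)=81: (4.2·81)/(10 − 0.058·81) = 170100/2651 ≈ 64.164
Max retention: S = 1000/(170100/2651) − 10 = 9500/1701 in (≈ 5.585 in)
Ia = 0.2S: 0.2·5.585 = 1.117 in (exactly 1900/1701)
P − Ia = 6.770 − 1.117 = 961577/170100 ≈ 5.653 in (> 0, runoff occurs)
Runoff Q = (P−Ia)²/(P−Ia+S) = (5.653)²/(5.653+5.585) = 924630326929/325159247700 ≈ 2.844 in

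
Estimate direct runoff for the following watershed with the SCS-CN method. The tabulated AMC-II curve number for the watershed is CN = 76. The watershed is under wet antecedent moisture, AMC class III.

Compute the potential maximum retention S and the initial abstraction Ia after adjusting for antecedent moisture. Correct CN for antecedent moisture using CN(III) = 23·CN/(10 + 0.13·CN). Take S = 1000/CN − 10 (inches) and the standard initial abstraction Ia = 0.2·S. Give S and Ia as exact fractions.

Wet (AMC III): CN(III) = 23·76/(10 + 0.13·76) = 1748/(497/25) = 43700/497 ≈ 87.928
S = 1000/(43700/497) − 10 = 600/437 in ≈ 1.373 in
Initial abstraction Ia = S/5 = (600/437)/5 = 120/437 ≈ 0.275 in

S = 600/437 in ≈ 1.373 in; Ia = 120/437 in ≈ 0.275 in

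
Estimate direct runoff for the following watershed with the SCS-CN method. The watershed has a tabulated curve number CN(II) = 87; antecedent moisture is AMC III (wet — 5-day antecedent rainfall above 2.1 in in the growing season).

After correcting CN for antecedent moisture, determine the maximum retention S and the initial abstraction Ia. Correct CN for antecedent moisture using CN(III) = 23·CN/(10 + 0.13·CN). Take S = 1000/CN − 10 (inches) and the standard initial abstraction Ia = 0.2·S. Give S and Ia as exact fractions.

S = 1300/2001 in ≈ 0.650 in; Ia = 260/2001 in ≈ 0.130 in

Adjust CN=87 to AMC III: 23·87/(10 + 0.13·87) → 2001 ÷ (2131/100) = 200100/2131 ≈ 93.900
Retention S: 1000/CN − 10 with CN=93.900 → S = 1300/2001 ≈ 0.650 in
Ia = 0.2·(1300/2001) = 260/2001 in ≈ 0.130 in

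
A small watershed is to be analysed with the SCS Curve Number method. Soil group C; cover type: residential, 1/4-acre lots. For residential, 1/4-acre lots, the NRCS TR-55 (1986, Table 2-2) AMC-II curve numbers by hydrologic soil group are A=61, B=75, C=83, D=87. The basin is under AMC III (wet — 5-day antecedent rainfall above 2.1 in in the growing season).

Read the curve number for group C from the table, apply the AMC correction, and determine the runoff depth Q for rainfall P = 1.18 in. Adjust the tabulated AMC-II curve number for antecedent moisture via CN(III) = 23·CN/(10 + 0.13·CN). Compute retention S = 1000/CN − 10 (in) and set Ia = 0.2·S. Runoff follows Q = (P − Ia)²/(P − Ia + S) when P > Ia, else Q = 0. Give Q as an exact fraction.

NRCS table: residential, 1/4-acre lots, soil group C → CN(II) = 83
Adjust CN=83 to AMC III: 23·83/(10 + 0.13·83) → 1909 ÷ (2079/100) = 190900/2079 ≈ 91.823
Max retention: S = 1000/(190900/2079) − 10 = 1700/1909 in (≈ 0.891 in)
Ia = 0.2S: 0.2·0.891 = 0.178 in (exactly 340/1909)
Excess rainfall: 1.180 − 0.178 = 1.002 in; P > Ia so Q > 0
Runoff Q = (P−Ia)²/(P−Ia+S) = (1.002)²/(1.002+0.891) = 9145288161/17241228950 ≈ 0.530 in

Q = 9145288161/17241228950 in ≈ 0.530 in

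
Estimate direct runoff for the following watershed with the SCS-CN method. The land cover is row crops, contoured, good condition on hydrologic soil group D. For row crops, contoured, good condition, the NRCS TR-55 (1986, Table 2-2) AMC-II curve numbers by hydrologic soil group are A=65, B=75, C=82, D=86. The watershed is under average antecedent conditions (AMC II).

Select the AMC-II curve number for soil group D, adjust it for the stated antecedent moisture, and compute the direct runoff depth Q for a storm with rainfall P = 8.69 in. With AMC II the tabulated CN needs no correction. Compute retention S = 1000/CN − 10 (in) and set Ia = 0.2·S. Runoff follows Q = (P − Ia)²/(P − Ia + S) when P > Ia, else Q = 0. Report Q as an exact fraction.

Q = 1293625089/184758100 in ≈ 7.002 in

NRCS table: row crops, contoured, good condition, soil group D → CN(II) = 86
AMC II — tabulated CN = 86 applies directly.
S = 1000/86 − 10 = 70/43 in ≈ 1.628 in
Ia = 0.2S: 0.2·1.628 = 0.326 in (exactly 14/43)
P − Ia = 8.690 − 0.326 = 35967/4300 ≈ 8.364 in (> 0, runoff occurs)
Q = (35967/4300)²/((35967/4300) + 70/43) = (1293625089/18490000)/(42967/4300) = 1293625089/184758100 in ≈ 7.002 in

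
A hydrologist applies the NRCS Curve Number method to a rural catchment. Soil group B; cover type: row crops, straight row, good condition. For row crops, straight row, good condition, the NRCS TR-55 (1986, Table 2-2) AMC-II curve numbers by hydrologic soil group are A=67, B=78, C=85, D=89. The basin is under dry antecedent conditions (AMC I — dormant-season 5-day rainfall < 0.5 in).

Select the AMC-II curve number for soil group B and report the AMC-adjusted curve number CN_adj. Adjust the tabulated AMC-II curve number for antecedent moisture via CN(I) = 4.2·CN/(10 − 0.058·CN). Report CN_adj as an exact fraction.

NRCS table: row crops, straight row, good condition, soil group B → CN(II) = 78
Dry (AMC I): CN(I) = 4.2·78/(10 − 0.058·78) = (1638/5)/(1369/250) = 81900/1369 ≈ 59.825

CN_adj = 81900/1369 ≈ 59.825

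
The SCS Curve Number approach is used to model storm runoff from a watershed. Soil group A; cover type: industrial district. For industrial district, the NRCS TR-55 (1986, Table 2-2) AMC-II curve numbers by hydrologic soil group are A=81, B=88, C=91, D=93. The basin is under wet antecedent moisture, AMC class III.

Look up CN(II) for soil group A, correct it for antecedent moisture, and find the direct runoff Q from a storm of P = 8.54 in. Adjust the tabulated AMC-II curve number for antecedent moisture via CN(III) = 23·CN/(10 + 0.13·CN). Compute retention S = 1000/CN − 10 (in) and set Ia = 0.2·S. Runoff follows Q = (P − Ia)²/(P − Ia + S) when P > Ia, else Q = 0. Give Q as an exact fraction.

Q = 602953803001/81180318150 in ≈ 7.427 in

NRCS table: industrial district, soil group A → CN(II) = 81
Wet (AMC III): CN(III) = 23·81/(10 + 0.13·81) = 1863/(2053/100) = 186300/2053 ≈ 90.745
Max retention: S = 1000/(186300/2053) − 10 = 1900/1863 in (≈ 1.020 in)
Initial abstraction Ia = S/5 = (1900/1863)/5 = 380/1863 ≈ 0.204 in
P − Ia = 8.540 − 0.204 = 776501/93150 ≈ 8.336 in (> 0, runoff occurs)
Q = (776501/93150)²/((776501/93150) + 1900/1863) = (602953803001/8676922500)/(871501/93150) = 602953803001/81180318150 in ≈ 7.427 in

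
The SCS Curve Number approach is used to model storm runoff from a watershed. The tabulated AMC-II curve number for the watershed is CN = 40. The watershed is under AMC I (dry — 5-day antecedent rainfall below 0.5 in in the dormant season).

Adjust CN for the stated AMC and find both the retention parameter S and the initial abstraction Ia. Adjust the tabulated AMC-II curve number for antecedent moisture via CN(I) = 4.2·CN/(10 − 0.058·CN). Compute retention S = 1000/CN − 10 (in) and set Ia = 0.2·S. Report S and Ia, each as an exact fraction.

S = 250/7 in ≈ 35.714 in; Ia = 50/7 in ≈ 7.143 in

Adjust CN=40 to AMC I: 4.2·40/(10 − 0.058·40) → 168 ÷ (192/25) = 175/8 ≈ 21.875
Retention S: 1000/CN − 10 with CN=21.875 → S = 250/7 ≈ 35.714 in
Ia = 0.2·(250/7) = 50/7 in ≈ 7.143 in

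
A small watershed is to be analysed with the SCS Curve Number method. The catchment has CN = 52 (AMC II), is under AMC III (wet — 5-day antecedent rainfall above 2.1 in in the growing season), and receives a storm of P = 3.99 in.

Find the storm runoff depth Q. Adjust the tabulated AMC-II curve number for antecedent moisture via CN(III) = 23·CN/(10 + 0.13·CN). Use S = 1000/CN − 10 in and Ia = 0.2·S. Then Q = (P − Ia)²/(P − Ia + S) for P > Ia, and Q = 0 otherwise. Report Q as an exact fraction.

Q = 3027426867/2145833300 in ≈ 1.411 in

Adjust CN=52 to AMC III: 23·52/(10 + 0.13·52) → 1196 ÷ (419/25) = 29900/419 ≈ 71.360
Retention S: 1000/CN − 10 with CN=71.360 → S = 1200/299 ≈ 4.013 in
Ia = 0.2·(1200/299) = 240/299 in ≈ 0.803 in
P − Ia = 3.990 − 0.803 = 95301/29900 ≈ 3.187 in (> 0, runoff occurs)
Q: (95301/29900)² ÷ (215301/29900) = 3027426867/2145833300 in (≈ 1.411 in)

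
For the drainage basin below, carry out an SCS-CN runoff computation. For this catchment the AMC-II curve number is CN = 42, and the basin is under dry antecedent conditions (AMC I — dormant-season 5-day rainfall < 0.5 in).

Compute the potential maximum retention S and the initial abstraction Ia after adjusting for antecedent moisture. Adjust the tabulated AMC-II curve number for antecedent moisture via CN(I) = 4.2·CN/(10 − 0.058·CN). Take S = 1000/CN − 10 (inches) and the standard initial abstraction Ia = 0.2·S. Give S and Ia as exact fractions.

Dry (AMC I): CN(I) = 4.2·42/(10 − 0.058·42) = (882/5)/(1891/250) = 44100/1891 ≈ 23.321
Max retention: S = 1000/(44100/1891) − 10 = 14500/441 in (≈ 32.880 in)
Ia = 0.2·(14500/441) = 2900/441 in ≈ 6.576 in

S = 14500/441 in ≈ 32.880 in; Ia = 2900/441 in ≈ 6.576 in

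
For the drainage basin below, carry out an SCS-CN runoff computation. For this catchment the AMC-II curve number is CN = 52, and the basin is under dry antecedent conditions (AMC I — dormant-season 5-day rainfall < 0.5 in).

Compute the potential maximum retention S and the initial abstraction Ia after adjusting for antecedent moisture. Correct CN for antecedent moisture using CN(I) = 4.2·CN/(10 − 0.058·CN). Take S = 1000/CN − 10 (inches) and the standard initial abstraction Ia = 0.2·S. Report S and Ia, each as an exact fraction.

S = 2000/91 in ≈ 21.978 in; Ia = 400/91 in ≈ 4.396 in

Adjust CN=52 to AMC I: 4.2·52/(10 − 0.058·52) → (1092/5) ÷ (873/125) = 9100/291 ≈ 31.271
Retention S: 1000/CN − 10 with CN=31.271 → S = 2000/91 ≈ 21.978 in
Ia = 0.2·(2000/91) = 400/91 in ≈ 4.396 in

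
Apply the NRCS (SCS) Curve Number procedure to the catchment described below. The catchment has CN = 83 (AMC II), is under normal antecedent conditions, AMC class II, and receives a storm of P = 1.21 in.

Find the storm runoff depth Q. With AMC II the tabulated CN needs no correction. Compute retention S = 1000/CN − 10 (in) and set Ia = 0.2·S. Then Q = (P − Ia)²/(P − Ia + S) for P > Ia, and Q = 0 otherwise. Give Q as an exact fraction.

Average conditions: CN = 83 (no AMC adjustment).
Retention S: 1000/CN − 10 with CN=83.000 → S = 170/83 ≈ 2.048 in
Ia = 0.2·(170/83) = 34/83 in ≈ 0.410 in
Since P=1.210 > Ia=0.410: effective rainfall P−Ia = 6643/8300 in
Q: (6643/8300)² ÷ (23643/8300) = 44129449/196236900 in (≈ 0.225 in)

Q = 44129449/196236900 in ≈ 0.225 in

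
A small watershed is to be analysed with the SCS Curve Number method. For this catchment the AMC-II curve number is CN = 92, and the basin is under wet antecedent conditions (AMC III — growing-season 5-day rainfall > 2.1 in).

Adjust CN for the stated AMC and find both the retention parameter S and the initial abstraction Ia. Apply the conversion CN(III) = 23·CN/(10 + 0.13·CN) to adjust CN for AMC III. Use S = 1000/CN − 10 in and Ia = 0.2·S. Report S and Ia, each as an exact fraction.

S = 200/529 in ≈ 0.378 in; Ia = 40/529 in ≈ 0.076 in

CN(III) from CN(II)=92: (23·92)/(10 + 0.13·92) = 52900/549 ≈ 96.357
S = 1000/(52900/549) − 10 = 200/529 in ≈ 0.378 in
Initial abstraction Ia = S/5 = (200/529)/5 = 40/529 ≈ 0.076 in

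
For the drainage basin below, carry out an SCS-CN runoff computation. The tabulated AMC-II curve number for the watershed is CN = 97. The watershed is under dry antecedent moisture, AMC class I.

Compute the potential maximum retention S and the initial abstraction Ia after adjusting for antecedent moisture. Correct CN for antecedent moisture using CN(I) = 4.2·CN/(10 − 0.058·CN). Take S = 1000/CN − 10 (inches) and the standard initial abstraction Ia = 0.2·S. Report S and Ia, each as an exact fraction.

S = 500/679 in ≈ 0.736 in; Ia = 100/679 in ≈ 0.147 in

Dry (AMC I): CN(I) = 4.2·97/(10 − 0.058·97) = (2037/5)/(2187/500) = 67900/729 ≈ 93.141
Retention S: 1000/CN − 10 with CN=93.141 → S = 500/679 ≈ 0.736 in
Ia = 0.2·(500/679) = 100/679 in ≈ 0.147 in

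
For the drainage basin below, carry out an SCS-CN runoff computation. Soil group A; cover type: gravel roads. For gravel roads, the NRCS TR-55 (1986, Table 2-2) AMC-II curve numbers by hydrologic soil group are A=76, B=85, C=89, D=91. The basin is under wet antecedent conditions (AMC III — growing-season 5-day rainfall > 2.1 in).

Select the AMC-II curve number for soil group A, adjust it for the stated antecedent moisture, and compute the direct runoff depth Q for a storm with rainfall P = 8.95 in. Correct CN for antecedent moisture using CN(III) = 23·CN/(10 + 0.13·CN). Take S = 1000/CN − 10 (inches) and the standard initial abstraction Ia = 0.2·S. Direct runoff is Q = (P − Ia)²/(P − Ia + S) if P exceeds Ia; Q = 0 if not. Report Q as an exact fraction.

NRCS table: gravel roads, soil group A → CN(II) = 76
CN(III) from CN(II)=76: (23·76)/(10 + 0.13·76) = 43700/497 ≈ 87.928
Retention S: 1000/CN − 10 with CN=87.928 → S = 600/437 ≈ 1.373 in
Initial abstraction Ia = S/5 = (600/437)/5 = 120/437 ≈ 0.275 in
P − Ia = 8.950 − 0.275 = 75823/8740 ≈ 8.675 in (> 0, runoff occurs)
Q = (75823/8740)²/((75823/8740) + 600/437) = (5749127329/76387600)/(87823/8740) = 5749127329/767573020 in ≈ 7.490 in

Q = 5749127329/767573020 in ≈ 7.490 in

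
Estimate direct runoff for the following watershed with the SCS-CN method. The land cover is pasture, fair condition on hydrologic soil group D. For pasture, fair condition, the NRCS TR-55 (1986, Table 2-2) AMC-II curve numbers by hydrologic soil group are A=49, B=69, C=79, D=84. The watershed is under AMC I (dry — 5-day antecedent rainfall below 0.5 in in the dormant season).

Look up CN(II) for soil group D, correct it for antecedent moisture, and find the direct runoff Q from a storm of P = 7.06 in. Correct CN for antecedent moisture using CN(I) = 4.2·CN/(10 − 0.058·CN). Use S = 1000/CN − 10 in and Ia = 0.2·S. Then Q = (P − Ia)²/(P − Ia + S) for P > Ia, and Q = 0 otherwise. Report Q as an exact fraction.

NRCS table: pasture, fair condition, soil group D → CN(II) = 84
Dry (AMC I): CN(I) = 4.2·84/(10 − 0.058·84) = (1764/5)/(641/125) = 44100/641 ≈ 68.799
Max retention: S = 1000/(44100/641) − 10 = 2000/441 in (≈ 4.535 in)
Initial abstraction Ia = S/5 = (2000/441)/5 = 400/441 ≈ 0.907 in
Excess rainfall: 7.060 − 0.907 = 6.153 in; P > Ia so Q > 0
Runoff Q = (P−Ia)²/(P−Ia+S) = (6.153)²/(6.153+4.535) = 18407162929/5196589650 ≈ 3.542 in

Q = 18407162929/5196589650 in ≈ 3.542 in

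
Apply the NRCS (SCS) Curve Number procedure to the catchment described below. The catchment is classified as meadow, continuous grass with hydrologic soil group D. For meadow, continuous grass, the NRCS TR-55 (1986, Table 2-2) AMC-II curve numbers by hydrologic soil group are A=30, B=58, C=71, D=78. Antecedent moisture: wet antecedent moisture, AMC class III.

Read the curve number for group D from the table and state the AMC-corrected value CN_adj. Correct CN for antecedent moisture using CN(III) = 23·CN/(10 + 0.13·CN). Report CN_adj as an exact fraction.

NRCS table: meadow, continuous grass, soil group D → CN(II) = 78
CN(III) from CN(II)=78: (23·78)/(10 + 0.13·78) = 89700/1007 ≈ 89.076

CN_adj = 89700/1007 ≈ 89.076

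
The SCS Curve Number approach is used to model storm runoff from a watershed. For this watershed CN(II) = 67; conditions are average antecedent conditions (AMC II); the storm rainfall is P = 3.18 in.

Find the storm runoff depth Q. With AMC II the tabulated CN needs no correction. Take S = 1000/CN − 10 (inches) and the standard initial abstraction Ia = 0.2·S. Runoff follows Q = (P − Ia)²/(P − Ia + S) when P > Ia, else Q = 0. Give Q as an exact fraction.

Q = 18022203/26635850 in ≈ 0.677 in

Average conditions: CN = 67 (no AMC adjustment).
Max retention: S = 1000/67 − 10 = 330/67 in (≈ 4.925 in)
Initial abstraction Ia = S/5 = (330/67)/5 = 66/67 ≈ 0.985 in
Excess rainfall: 3.180 − 0.985 = 2.195 in; P > Ia so Q > 0
Q = (7353/3350)²/((7353/3350) + 330/67) = (54066609/11222500)/(23853/3350) = 18022203/26635850 in ≈ 0.677 in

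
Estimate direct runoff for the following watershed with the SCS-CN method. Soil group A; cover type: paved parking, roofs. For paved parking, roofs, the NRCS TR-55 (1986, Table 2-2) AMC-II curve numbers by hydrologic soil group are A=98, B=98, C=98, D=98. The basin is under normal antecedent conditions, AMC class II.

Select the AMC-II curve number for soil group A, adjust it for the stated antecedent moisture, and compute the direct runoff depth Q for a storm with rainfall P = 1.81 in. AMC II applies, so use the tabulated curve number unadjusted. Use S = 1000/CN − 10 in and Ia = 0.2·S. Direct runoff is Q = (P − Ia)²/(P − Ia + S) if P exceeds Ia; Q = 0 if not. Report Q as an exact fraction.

Q = 75151561/47378100 in ≈ 1.586 in

NRCS table: paved parking, roofs, soil group A → CN(II) = 98
Average conditions: CN = 98 (no AMC adjustment).
Retention S: 1000/CN − 10 with CN=98.000 → S = 10/49 ≈ 0.204 in
Initial abstraction Ia = S/5 = (10/49)/5 = 2/49 ≈ 0.041 in
Excess rainfall: 1.810 − 0.041 = 1.769 in; P > Ia so Q > 0
Q: (8669/4900)² ÷ (9669/4900) = 75151561/47378100 in (≈ 1.586 in)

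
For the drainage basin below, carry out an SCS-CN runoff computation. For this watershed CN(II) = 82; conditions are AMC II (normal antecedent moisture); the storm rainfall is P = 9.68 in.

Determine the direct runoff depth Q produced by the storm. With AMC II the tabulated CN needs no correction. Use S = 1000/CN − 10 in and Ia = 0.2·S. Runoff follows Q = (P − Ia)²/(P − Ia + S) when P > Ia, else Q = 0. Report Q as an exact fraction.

Q = 44859392/6007525 in ≈ 7.467 in

Average conditions: CN = 82 (no AMC adjustment).
S = 1000/82 − 10 = 90/41 in ≈ 2.195 in
Ia = 0.2·(90/41) = 18/41 in ≈ 0.439 in
Excess rainfall: 9.680 − 0.439 = 9.241 in; P > Ia so Q > 0
Q = (9472/1025)²/((9472/1025) + 90/41) = (89718784/1050625)/(11722/1025) = 44859392/6007525 in ≈ 7.467 in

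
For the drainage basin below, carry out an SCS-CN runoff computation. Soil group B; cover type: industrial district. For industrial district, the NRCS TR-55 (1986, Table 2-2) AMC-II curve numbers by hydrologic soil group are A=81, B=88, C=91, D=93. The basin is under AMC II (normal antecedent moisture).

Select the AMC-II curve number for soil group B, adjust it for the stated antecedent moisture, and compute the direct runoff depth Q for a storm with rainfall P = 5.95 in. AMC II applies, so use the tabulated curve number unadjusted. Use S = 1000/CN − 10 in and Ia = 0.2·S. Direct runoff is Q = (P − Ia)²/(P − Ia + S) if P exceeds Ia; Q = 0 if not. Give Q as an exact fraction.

NRCS table: industrial district, soil group B → CN(II) = 88
AMC II — tabulated CN = 88 applies directly.
S = 1000/88 − 10 = 15/11 in ≈ 1.364 in
Initial abstraction Ia = S/5 = (15/11)/5 = 3/11 ≈ 0.273 in
P − Ia = 5.950 − 0.273 = 1249/220 ≈ 5.677 in (> 0, runoff occurs)
Runoff Q = (P−Ia)²/(P−Ia+S) = (5.677)²/(5.677+1.364) = 1560001/340780 ≈ 4.578 in

Q = 1560001/340780 in ≈ 4.578 in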